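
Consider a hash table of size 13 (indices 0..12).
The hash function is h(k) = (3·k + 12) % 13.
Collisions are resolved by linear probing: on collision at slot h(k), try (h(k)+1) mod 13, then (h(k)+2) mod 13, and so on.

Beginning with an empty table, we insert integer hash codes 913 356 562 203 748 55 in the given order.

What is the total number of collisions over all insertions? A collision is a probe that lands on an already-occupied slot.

913 hashes to 8; slot 8 is free -> place at 8.
356 hashes to 1; slot 1 is free -> place at 1.
562 hashes to 8; 8 taken -> place at 9.
203 hashes to 10; slot 10 is free -> place at 10.
748 hashes to 7; slot 7 is free -> place at 7.
55 hashes to 8; 8,9,10 taken -> place at 11.
Table: [_, 356, _, _, _, _, _, 748, 913, 562, 203, 55, _]

4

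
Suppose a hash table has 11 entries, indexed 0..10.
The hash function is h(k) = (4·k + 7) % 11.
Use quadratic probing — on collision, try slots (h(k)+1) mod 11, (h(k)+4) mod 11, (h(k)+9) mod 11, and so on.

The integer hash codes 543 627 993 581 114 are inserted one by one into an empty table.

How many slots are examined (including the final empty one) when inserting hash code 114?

2

543: h=1 → slot 1
627: h=7 → slot 7
993: h=8 → slot 8
581: h=10 → slot 10
114: h=1, probe 1,2 → slot 2
Table: [., 543, 114, ., ., ., ., 627, 993, ., 581]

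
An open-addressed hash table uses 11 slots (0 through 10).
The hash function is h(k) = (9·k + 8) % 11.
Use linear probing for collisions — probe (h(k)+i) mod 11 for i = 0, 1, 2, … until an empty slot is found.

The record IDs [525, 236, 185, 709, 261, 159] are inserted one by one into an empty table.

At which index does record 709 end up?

525 hashes to 3; slot 3 is free => place at 3.
236 hashes to 9; slot 9 is free => place at 9.
185 hashes to 1; slot 1 is free => place at 1.
709 hashes to 9; 9 taken => place at 10.
261 hashes to 3; 3 taken => place at 4.
159 hashes to 9; 9,10 taken => place at 0.
Table: [159, 185, ., 525, 261, ., ., ., ., 236, 709]

10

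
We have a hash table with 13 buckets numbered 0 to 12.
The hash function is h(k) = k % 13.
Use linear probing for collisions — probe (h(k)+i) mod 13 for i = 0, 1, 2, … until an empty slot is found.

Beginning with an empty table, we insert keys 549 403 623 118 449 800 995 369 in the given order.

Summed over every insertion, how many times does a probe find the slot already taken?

549: h=3 → slot 3
403: h=0 → slot 0
623: h=12 → slot 12
118: h=1 → slot 1
449: h=7 → slot 7
800: h=7, probe 7,8 → slot 8
995: h=7, probe 7,8,9 → slot 9
369: h=5 → slot 5
Table: [403, 118, ∅, 549, ∅, 369, ∅, 449, 800, 995, ∅, ∅, 623]

3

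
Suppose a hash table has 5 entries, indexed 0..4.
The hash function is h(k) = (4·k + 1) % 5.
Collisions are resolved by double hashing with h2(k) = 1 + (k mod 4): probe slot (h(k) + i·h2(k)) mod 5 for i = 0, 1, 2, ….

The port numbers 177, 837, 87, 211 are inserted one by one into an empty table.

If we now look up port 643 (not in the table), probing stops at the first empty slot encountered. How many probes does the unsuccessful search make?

Insert 177: h=4, slot 4 empty → index 4.
Insert 837: h=4, h2=2, slot 4 occupied → index 1.
Insert 87: h=4, h2=4, slot 4 occupied → index 3.
Insert 211: h=0, slot 0 empty → index 0.
Table: [211, 837, ∅, 87, 177]
Lookup 643: h=3, h2=4, probe 3,2 → slot 2 empty, not found.

2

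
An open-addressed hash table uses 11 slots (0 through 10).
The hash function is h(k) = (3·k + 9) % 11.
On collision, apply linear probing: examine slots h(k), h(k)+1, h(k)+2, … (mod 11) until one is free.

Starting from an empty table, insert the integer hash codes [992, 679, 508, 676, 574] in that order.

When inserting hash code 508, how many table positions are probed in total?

992: h=4 => slot 4
679: h=0 => slot 0
508: h=4, probe 4,5 => slot 5
676: h=2 => slot 2
574: h=4, probe 4,5,6 => slot 6
Table: [679, -, 676, -, 992, 508, 574, -, -, -, -]

2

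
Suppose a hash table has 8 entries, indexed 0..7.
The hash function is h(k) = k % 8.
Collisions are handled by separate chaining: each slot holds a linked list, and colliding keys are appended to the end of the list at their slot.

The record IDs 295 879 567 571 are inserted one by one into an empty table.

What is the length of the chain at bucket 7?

295 → bucket 7
879 → bucket 7 (collision)
567 → bucket 7 (collision)
571 → bucket 3
Final buckets:
0: ∅
1: ∅
2: ∅
3: 571
4: ∅
5: ∅
6: ∅
7: 295 -> 879 -> 567

3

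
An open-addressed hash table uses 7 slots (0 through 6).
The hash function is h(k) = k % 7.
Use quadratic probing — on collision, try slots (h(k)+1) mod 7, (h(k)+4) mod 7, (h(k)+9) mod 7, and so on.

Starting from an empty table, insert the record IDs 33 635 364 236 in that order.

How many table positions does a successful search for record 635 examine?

2

33 hashes to 5; slot 5 is free -> place at 5.
635 hashes to 5; 5 taken -> place at 6.
364 hashes to 0; slot 0 is free -> place at 0.
236 hashes to 5; 5,6 taken -> place at 2.
Table: [364, ∅, 236, ∅, ∅, 33, 635]
Lookup 635: h=5, probe 5,6 → found at 6.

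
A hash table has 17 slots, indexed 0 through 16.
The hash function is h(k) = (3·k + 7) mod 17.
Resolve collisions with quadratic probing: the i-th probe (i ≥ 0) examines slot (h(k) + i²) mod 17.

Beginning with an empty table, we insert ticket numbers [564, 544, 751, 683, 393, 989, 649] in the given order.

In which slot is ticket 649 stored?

Insert 564: h=16, slot 16 empty → index 16.
Insert 544: h=7, slot 7 empty → index 7.
Insert 751: h=16, slot 16 occupied → index 0.
Insert 683: h=16, slots 16,0 occupied → index 3.
Insert 393: h=13, slot 13 empty → index 13.
Insert 989: h=16, slots 16,0,3 occupied → index 8.
Insert 649: h=16, slots 16,0,3,8 occupied → index 15.
Table: [751, —, —, 683, —, —, —, 544, 989, —, —, —, —, 393, —, 649, 564]

15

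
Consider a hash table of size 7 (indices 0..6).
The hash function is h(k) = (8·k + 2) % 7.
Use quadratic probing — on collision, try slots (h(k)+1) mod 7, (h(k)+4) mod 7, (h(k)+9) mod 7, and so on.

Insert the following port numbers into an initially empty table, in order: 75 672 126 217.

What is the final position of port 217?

75: h=0 → slot 0
672: h=2 → slot 2
126: h=2, probe 2,3 → slot 3
217: h=2, probe 2,3,6 → slot 6
Table: [75, _, 672, 126, _, _, 217]

6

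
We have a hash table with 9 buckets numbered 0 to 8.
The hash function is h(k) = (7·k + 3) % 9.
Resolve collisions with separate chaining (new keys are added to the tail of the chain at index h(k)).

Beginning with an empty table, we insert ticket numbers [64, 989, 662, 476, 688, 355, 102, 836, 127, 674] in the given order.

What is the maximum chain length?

Insert 64: h=1, bucket 1 empty → new chain.
Insert 989: h=5, bucket 5 empty → new chain.
Insert 662: h=2, bucket 2 empty → new chain.
Insert 476: h=5, bucket 5 nonempty → append to chain.
Insert 688: h=4, bucket 4 empty → new chain.
Insert 355: h=4, bucket 4 nonempty → append to chain.
Insert 102: h=6, bucket 6 empty → new chain.
Insert 836: h=5, bucket 5 nonempty → append to chain.
Insert 127: h=1, bucket 1 nonempty → append to chain.
Insert 674: h=5, bucket 5 nonempty → append to chain.
Final buckets:
0: ∅
1: 64 -> 127
2: 662
3: ∅
4: 688 -> 355
5: 989 -> 476 -> 836 -> 674
6: 102
7: ∅
8: ∅

4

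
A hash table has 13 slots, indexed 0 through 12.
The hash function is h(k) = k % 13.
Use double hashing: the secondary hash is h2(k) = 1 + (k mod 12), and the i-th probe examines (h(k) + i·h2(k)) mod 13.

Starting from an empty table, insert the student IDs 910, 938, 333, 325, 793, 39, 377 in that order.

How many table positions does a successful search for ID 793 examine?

910: h=0 -> slot 0
938: h=2 -> slot 2
333: h=8 -> slot 8
325: h=0, h2=2, probe 0,2,4 -> slot 4
793: h=0, h2=2, probe 0,2,4,6 -> slot 6
39: h=0, h2=4, probe 0,4,8,12 -> slot 12
377: h=0, h2=6, probe 0,6,12,5 -> slot 5
Table: [910, ., 938, ., 325, 377, 793, ., 333, ., ., ., 39]
Lookup 793: h=0, h2=2, probe 0,2,4,6 → found at 6.

4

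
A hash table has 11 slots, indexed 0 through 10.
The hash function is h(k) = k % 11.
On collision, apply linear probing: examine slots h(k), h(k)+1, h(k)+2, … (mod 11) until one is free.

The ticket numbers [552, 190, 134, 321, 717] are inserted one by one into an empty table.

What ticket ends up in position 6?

Insert 552: h=2, slot 2 empty => index 2.
Insert 190: h=3, slot 3 empty => index 3.
Insert 134: h=2, slots 2,3 occupied => index 4.
Insert 321: h=2, slots 2,3,4 occupied => index 5.
Insert 717: h=2, slots 2,3,4,5 occupied => index 6.
Table: [—, —, 552, 190, 134, 321, 717, —, —, —, —]

717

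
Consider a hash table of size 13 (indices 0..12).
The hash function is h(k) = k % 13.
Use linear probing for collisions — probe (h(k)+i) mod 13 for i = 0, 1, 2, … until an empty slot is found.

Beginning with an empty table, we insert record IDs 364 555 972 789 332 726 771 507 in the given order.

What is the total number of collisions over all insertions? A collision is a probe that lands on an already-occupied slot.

4

Insert 364: h=0, slot 0 empty -> index 0.
Insert 555: h=9, slot 9 empty -> index 9.
Insert 972: h=10, slot 10 empty -> index 10.
Insert 789: h=9, slots 9,10 occupied -> index 11.
Insert 332: h=7, slot 7 empty -> index 7.
Insert 726: h=11, slot 11 occupied -> index 12.
Insert 771: h=4, slot 4 empty -> index 4.
Insert 507: h=0, slot 0 occupied -> index 1.
Table: [364, 507, —, —, 771, —, —, 332, —, 555, 972, 789, 726]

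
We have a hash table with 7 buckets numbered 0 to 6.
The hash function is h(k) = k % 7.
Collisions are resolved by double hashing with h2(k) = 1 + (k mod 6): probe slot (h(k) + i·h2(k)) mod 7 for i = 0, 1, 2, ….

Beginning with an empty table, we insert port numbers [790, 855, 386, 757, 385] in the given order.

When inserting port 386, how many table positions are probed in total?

2

790 hashes to 6; slot 6 is free -> place at 6.
855 hashes to 1; slot 1 is free -> place at 1.
386 hashes to 1, h2=3; 1 taken -> place at 4.
757 hashes to 1, h2=2; 1 taken -> place at 3.
385 hashes to 0; slot 0 is free -> place at 0.
Table: [385, 855, ∅, 757, 386, ∅, 790]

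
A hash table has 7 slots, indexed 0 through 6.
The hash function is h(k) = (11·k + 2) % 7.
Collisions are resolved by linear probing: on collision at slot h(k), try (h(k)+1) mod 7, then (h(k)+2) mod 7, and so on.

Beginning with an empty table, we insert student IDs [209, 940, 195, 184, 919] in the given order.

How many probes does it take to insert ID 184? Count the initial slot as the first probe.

Insert 209: h=5, slot 5 empty -> index 5.
Insert 940: h=3, slot 3 empty -> index 3.
Insert 195: h=5, slot 5 occupied -> index 6.
Insert 184: h=3, slot 3 occupied -> index 4.
Insert 919: h=3, slots 3,4,5,6 occupied -> index 0.
Table: [919, -, -, 940, 184, 209, 195]

2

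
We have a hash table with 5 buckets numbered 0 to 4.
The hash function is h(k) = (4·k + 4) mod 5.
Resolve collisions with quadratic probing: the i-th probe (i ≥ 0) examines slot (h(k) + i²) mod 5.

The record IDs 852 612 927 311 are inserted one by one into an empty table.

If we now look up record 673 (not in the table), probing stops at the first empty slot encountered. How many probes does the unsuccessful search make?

852 hashes to 2; slot 2 is free -> place at 2.
612 hashes to 2; 2 taken -> place at 3.
927 hashes to 2; 2,3 taken -> place at 1.
311 hashes to 3; 3 taken -> place at 4.
Table: [., 927, 852, 612, 311]
Lookup 673: h=1, probe 1,2,0 → slot 0 empty, not found.

3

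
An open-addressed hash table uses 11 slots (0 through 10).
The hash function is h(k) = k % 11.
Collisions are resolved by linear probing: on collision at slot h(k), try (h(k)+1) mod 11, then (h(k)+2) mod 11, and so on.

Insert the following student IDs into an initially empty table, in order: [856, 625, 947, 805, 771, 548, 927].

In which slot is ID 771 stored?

3

856: h=9 → slot 9
625: h=9, probe 9,10 → slot 10
947: h=1 → slot 1
805: h=2 → slot 2
771: h=1, probe 1,2,3 → slot 3
548: h=9, probe 9,10,0 → slot 0
927: h=3, probe 3,4 → slot 4
Table: [548, 947, 805, 771, 927, ∅, ∅, ∅, ∅, 856, 625]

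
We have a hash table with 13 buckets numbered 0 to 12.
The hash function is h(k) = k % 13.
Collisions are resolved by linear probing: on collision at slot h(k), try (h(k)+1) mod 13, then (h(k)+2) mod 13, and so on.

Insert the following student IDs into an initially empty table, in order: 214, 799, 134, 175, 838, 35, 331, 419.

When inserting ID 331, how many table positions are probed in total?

6

Insert 214: h=6, slot 6 empty -> index 6.
Insert 799: h=6, slot 6 occupied -> index 7.
Insert 134: h=4, slot 4 empty -> index 4.
Insert 175: h=6, slots 6,7 occupied -> index 8.
Insert 838: h=6, slots 6,7,8 occupied -> index 9.
Insert 35: h=9, slot 9 occupied -> index 10.
Insert 331: h=6, slots 6,7,8,9,10 occupied -> index 11.
Insert 419: h=3, slot 3 empty -> index 3.
Table: [., ., ., 419, 134, ., 214, 799, 175, 838, 35, 331, .]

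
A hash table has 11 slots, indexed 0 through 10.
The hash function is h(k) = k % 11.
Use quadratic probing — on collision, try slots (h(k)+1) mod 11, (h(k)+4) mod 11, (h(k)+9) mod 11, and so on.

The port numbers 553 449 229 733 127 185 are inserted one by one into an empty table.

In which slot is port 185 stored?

2

553 hashes to 3; slot 3 is free => place at 3.
449 hashes to 9; slot 9 is free => place at 9.
229 hashes to 9; 9 taken => place at 10.
733 hashes to 7; slot 7 is free => place at 7.
127 hashes to 6; slot 6 is free => place at 6.
185 hashes to 9; 9,10 taken => place at 2.
Table: [—, —, 185, 553, —, —, 127, 733, —, 449, 229]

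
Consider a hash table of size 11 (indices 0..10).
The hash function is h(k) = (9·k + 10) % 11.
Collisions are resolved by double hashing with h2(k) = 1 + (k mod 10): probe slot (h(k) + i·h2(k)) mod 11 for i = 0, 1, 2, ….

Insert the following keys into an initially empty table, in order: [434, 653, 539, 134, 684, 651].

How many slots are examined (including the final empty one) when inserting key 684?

Insert 434: h=0, slot 0 empty => index 0.
Insert 653: h=2, slot 2 empty => index 2.
Insert 539: h=10, slot 10 empty => index 10.
Insert 134: h=6, slot 6 empty => index 6.
Insert 684: h=6, h2=5, slots 6,0 occupied => index 5.
Insert 651: h=6, h2=2, slot 6 occupied => index 8.
Table: [434, ., 653, ., ., 684, 134, ., 651, ., 539]

3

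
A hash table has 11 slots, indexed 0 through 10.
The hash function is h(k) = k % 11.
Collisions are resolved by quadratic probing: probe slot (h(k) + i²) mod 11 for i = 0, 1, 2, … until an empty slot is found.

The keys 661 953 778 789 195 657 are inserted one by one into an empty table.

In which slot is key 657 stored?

2

Insert 661: h=1, slot 1 empty => index 1.
Insert 953: h=7, slot 7 empty => index 7.
Insert 778: h=8, slot 8 empty => index 8.
Insert 789: h=8, slot 8 occupied => index 9.
Insert 195: h=8, slots 8,9,1 occupied => index 6.
Insert 657: h=8, slots 8,9,1,6 occupied => index 2.
Table: [—, 661, 657, —, —, —, 195, 953, 778, 789, —]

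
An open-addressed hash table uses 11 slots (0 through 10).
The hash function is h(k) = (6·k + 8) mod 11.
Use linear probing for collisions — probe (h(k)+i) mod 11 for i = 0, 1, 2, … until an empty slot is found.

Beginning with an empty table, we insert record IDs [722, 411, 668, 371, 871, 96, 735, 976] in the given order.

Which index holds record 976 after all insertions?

Insert 722: h=6, slot 6 empty → index 6.
Insert 411: h=10, slot 10 empty → index 10.
Insert 668: h=1, slot 1 empty → index 1.
Insert 371: h=1, slot 1 occupied → index 2.
Insert 871: h=9, slot 9 empty → index 9.
Insert 96: h=1, slots 1,2 occupied → index 3.
Insert 735: h=7, slot 7 empty → index 7.
Insert 976: h=1, slots 1,2,3 occupied → index 4.
Table: [_, 668, 371, 96, 976, _, 722, 735, _, 871, 411]

4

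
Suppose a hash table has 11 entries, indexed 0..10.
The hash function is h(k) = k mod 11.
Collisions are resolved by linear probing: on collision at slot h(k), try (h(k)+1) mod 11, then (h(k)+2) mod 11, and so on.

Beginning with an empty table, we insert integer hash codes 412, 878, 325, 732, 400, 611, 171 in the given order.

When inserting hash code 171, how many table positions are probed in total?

Insert 412: h=5, slot 5 empty -> index 5.
Insert 878: h=9, slot 9 empty -> index 9.
Insert 325: h=6, slot 6 empty -> index 6.
Insert 732: h=6, slot 6 occupied -> index 7.
Insert 400: h=4, slot 4 empty -> index 4.
Insert 611: h=6, slots 6,7 occupied -> index 8.
Insert 171: h=6, slots 6,7,8,9 occupied -> index 10.
Table: [., ., ., ., 400, 412, 325, 732, 611, 878, 171]

5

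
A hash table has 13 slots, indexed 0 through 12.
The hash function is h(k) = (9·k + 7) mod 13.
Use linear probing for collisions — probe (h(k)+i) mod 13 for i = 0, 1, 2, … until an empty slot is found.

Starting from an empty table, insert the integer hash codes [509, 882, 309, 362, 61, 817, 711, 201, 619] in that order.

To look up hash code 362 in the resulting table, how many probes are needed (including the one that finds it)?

509: h=12 -> slot 12
882: h=2 -> slot 2
309: h=6 -> slot 6
362: h=2, probe 2,3 -> slot 3
61: h=10 -> slot 10
817: h=2, probe 2,3,4 -> slot 4
711: h=10, probe 10,11 -> slot 11
201: h=9 -> slot 9
619: h=1 -> slot 1
Table: [., 619, 882, 362, 817, ., 309, ., ., 201, 61, 711, 509]
Lookup 362: h=2, probe 2,3 → found at 3.

2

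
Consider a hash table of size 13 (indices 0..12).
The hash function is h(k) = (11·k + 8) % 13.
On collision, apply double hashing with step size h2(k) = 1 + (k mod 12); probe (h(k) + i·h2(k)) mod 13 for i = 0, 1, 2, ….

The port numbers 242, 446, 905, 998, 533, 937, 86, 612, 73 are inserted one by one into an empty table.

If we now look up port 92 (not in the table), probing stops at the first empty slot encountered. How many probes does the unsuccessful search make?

2

Insert 242: h=5, slot 5 empty -> index 5.
Insert 446: h=0, slot 0 empty -> index 0.
Insert 905: h=5, h2=6, slot 5 occupied -> index 11.
Insert 998: h=1, slot 1 empty -> index 1.
Insert 533: h=8, slot 8 empty -> index 8.
Insert 937: h=6, slot 6 empty -> index 6.
Insert 86: h=5, h2=3, slots 5,8,11,1 occupied -> index 4.
Insert 612: h=6, h2=1, slot 6 occupied -> index 7.
Insert 73: h=5, h2=2, slots 5,7 occupied -> index 9.
Table: [446, 998, _, _, 86, 242, 937, 612, 533, 73, _, 905, _]
Lookup 92: h=6, h2=9, probe 6,2 → slot 2 empty, not found.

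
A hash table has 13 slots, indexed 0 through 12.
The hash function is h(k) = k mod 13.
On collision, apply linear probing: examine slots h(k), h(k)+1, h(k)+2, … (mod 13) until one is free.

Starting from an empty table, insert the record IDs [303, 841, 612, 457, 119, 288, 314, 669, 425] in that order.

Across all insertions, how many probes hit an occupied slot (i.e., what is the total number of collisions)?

10

303 hashes to 4; slot 4 is free -> place at 4.
841 hashes to 9; slot 9 is free -> place at 9.
612 hashes to 1; slot 1 is free -> place at 1.
457 hashes to 2; slot 2 is free -> place at 2.
119 hashes to 2; 2 taken -> place at 3.
288 hashes to 2; 2,3,4 taken -> place at 5.
314 hashes to 2; 2,3,4,5 taken -> place at 6.
669 hashes to 6; 6 taken -> place at 7.
425 hashes to 9; 9 taken -> place at 10.
Table: [—, 612, 457, 119, 303, 288, 314, 669, —, 841, 425, —, —]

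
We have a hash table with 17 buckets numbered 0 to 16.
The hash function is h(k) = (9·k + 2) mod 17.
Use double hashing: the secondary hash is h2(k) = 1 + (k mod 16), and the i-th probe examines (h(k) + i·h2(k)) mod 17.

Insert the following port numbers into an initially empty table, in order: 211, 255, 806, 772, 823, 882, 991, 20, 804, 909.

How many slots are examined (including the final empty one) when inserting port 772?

211 hashes to 14; slot 14 is free => place at 14.
255 hashes to 2; slot 2 is free => place at 2.
806 hashes to 14, h2=7; 14 taken => place at 4.
772 hashes to 14, h2=5; 14,2 taken => place at 7.
823 hashes to 14, h2=8; 14 taken => place at 5.
882 hashes to 1; slot 1 is free => place at 1.
991 hashes to 13; slot 13 is free => place at 13.
20 hashes to 12; slot 12 is free => place at 12.
804 hashes to 13, h2=5; 13,1 taken => place at 6.
909 hashes to 6, h2=14; 6 taken => place at 3.
Table: [—, 882, 255, 909, 806, 823, 804, 772, —, —, —, —, 20, 991, 211, —, —]

3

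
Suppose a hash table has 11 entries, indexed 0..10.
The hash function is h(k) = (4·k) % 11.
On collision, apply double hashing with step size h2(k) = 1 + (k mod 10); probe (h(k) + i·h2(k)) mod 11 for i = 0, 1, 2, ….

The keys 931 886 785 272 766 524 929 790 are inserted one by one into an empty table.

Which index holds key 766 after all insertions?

931: h=6 -> slot 6
886: h=2 -> slot 2
785: h=5 -> slot 5
272: h=10 -> slot 10
766: h=6, h2=7, probe 6,2,9 -> slot 9
524: h=6, h2=5, probe 6,0 -> slot 0
929: h=9, h2=10, probe 9,8 -> slot 8
790: h=3 -> slot 3
Table: [524, -, 886, 790, -, 785, 931, -, 929, 766, 272]

9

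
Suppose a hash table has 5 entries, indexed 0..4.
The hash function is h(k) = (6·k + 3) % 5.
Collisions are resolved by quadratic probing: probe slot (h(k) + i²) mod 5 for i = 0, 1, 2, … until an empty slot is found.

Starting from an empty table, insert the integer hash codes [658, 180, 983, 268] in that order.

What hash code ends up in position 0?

268

658 hashes to 1; slot 1 is free → place at 1.
180 hashes to 3; slot 3 is free → place at 3.
983 hashes to 1; 1 taken → place at 2.
268 hashes to 1; 1,2 taken → place at 0.
Table: [268, 658, 983, 180, .]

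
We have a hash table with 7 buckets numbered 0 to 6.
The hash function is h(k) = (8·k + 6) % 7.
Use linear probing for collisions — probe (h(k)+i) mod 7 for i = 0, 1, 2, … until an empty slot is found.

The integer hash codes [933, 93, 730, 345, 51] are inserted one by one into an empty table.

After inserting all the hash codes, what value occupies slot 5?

933: h=1 → slot 1
93: h=1, probe 1,2 → slot 2
730: h=1, probe 1,2,3 → slot 3
345: h=1, probe 1,2,3,4 → slot 4
51: h=1, probe 1,2,3,4,5 → slot 5
Table: [., 933, 93, 730, 345, 51, .]

51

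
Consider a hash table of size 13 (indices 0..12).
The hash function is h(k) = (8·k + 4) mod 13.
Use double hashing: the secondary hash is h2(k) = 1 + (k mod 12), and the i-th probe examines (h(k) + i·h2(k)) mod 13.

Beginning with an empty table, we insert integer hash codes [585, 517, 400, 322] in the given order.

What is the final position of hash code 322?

2

585 hashes to 4; slot 4 is free => place at 4.
517 hashes to 6; slot 6 is free => place at 6.
400 hashes to 6, h2=5; 6 taken => place at 11.
322 hashes to 6, h2=11; 6,4 taken => place at 2.
Table: [∅, ∅, 322, ∅, 585, ∅, 517, ∅, ∅, ∅, ∅, 400, ∅]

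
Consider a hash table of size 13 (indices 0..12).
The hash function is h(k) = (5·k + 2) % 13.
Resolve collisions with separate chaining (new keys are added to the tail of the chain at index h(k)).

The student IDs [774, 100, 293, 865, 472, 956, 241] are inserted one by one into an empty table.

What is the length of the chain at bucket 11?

5

774 -> bucket 11
100 -> bucket 8
293 -> bucket 11 (collision)
865 -> bucket 11 (collision)
472 -> bucket 9
956 -> bucket 11 (collision)
241 -> bucket 11 (collision)
Final buckets:
0: —
1: —
2: —
3: —
4: —
5: —
6: —
7: —
8: 100
9: 472
10: —
11: 774 -> 293 -> 865 -> 956 -> 241
12: —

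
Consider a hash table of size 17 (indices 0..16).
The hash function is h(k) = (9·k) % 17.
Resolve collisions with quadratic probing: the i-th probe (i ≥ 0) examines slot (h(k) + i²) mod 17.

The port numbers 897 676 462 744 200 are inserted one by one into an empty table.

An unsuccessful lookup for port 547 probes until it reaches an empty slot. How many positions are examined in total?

897: h=15 => slot 15
676: h=15, probe 15,16 => slot 16
462: h=10 => slot 10
744: h=15, probe 15,16,2 => slot 2
200: h=15, probe 15,16,2,7 => slot 7
Table: [∅, ∅, 744, ∅, ∅, ∅, ∅, 200, ∅, ∅, 462, ∅, ∅, ∅, ∅, 897, 676]
Lookup 547: h=10, probe 10,11 → slot 11 empty, not found.

2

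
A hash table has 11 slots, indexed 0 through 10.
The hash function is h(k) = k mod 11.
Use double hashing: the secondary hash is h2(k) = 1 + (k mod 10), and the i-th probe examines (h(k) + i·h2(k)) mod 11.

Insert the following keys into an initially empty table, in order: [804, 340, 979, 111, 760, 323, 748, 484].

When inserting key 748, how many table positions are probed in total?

2

Insert 804: h=1, slot 1 empty -> index 1.
Insert 340: h=10, slot 10 empty -> index 10.
Insert 979: h=0, slot 0 empty -> index 0.
Insert 111: h=1, h2=2, slot 1 occupied -> index 3.
Insert 760: h=1, h2=1, slot 1 occupied -> index 2.
Insert 323: h=4, slot 4 empty -> index 4.
Insert 748: h=0, h2=9, slot 0 occupied -> index 9.
Insert 484: h=0, h2=5, slot 0 occupied -> index 5.
Table: [979, 804, 760, 111, 323, 484, ∅, ∅, ∅, 748, 340]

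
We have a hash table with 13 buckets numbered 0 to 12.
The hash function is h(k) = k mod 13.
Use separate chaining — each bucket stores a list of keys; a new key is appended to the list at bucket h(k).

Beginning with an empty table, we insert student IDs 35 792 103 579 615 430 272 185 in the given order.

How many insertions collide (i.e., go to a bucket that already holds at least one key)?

35 → bucket 9
792 → bucket 12
103 → bucket 12 (collision)
579 → bucket 7
615 → bucket 4
430 → bucket 1
272 → bucket 12 (collision)
185 → bucket 3
Final buckets:
0: ∅
1: 430
2: ∅
3: 185
4: 615
5: ∅
6: ∅
7: 579
8: ∅
9: 35
10: ∅
11: ∅
12: 792 -> 103 -> 272

2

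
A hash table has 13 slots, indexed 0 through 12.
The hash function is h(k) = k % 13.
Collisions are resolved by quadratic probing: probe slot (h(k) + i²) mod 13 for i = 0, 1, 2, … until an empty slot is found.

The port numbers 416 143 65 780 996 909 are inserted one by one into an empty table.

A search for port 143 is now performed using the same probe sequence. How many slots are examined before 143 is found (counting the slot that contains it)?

2

Insert 416: h=0, slot 0 empty => index 0.
Insert 143: h=0, slot 0 occupied => index 1.
Insert 65: h=0, slots 0,1 occupied => index 4.
Insert 780: h=0, slots 0,1,4 occupied => index 9.
Insert 996: h=8, slot 8 empty => index 8.
Insert 909: h=12, slot 12 empty => index 12.
Table: [416, 143, ., ., 65, ., ., ., 996, 780, ., ., 909]
Lookup 143: h=0, probe 0,1 → found at 1.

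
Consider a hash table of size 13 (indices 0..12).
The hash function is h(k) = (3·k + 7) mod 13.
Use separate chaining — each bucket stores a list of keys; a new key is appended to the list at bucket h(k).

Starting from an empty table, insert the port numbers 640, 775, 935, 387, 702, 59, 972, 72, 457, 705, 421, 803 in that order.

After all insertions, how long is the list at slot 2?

Insert 640: h=3, bucket 3 empty -> new chain.
Insert 775: h=5, bucket 5 empty -> new chain.
Insert 935: h=4, bucket 4 empty -> new chain.
Insert 387: h=11, bucket 11 empty -> new chain.
Insert 702: h=7, bucket 7 empty -> new chain.
Insert 59: h=2, bucket 2 empty -> new chain.
Insert 972: h=11, bucket 11 nonempty -> append to chain.
Insert 72: h=2, bucket 2 nonempty -> append to chain.
Insert 457: h=0, bucket 0 empty -> new chain.
Insert 705: h=3, bucket 3 nonempty -> append to chain.
Insert 421: h=9, bucket 9 empty -> new chain.
Insert 803: h=11, bucket 11 nonempty -> append to chain.
Final buckets:
0: 457
1: -
2: 59 -> 72
3: 640 -> 705
4: 935
5: 775
6: -
7: 702
8: -
9: 421
10: -
11: 387 -> 972 -> 803
12: -

2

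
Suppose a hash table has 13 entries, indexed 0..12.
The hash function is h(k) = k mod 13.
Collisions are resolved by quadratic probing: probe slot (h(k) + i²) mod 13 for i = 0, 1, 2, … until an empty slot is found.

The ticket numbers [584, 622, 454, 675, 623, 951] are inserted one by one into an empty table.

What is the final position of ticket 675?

Insert 584: h=12, slot 12 empty → index 12.
Insert 622: h=11, slot 11 empty → index 11.
Insert 454: h=12, slot 12 occupied → index 0.
Insert 675: h=12, slots 12,0 occupied → index 3.
Insert 623: h=12, slots 12,0,3 occupied → index 8.
Insert 951: h=2, slot 2 empty → index 2.
Table: [454, -, 951, 675, -, -, -, -, 623, -, -, 622, 584]

3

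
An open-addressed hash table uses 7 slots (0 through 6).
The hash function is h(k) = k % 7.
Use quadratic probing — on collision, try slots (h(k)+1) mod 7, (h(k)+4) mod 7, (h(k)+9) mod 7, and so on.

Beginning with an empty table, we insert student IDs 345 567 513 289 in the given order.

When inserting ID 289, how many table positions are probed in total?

345: h=2 -> slot 2
567: h=0 -> slot 0
513: h=2, probe 2,3 -> slot 3
289: h=2, probe 2,3,6 -> slot 6
Table: [567, ., 345, 513, ., ., 289]

3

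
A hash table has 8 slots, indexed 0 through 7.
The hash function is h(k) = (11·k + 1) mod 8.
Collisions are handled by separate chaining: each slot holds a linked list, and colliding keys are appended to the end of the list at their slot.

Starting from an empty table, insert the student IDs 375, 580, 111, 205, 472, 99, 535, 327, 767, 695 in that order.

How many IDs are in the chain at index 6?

6

Insert 375: h=6, bucket 6 empty -> new chain.
Insert 580: h=5, bucket 5 empty -> new chain.
Insert 111: h=6, bucket 6 nonempty -> append to chain.
Insert 205: h=0, bucket 0 empty -> new chain.
Insert 472: h=1, bucket 1 empty -> new chain.
Insert 99: h=2, bucket 2 empty -> new chain.
Insert 535: h=6, bucket 6 nonempty -> append to chain.
Insert 327: h=6, bucket 6 nonempty -> append to chain.
Insert 767: h=6, bucket 6 nonempty -> append to chain.
Insert 695: h=6, bucket 6 nonempty -> append to chain.
Final buckets:
0: 205
1: 472
2: 99
3: —
4: —
5: 580
6: 375 -> 111 -> 535 -> 327 -> 767 -> 695
7: —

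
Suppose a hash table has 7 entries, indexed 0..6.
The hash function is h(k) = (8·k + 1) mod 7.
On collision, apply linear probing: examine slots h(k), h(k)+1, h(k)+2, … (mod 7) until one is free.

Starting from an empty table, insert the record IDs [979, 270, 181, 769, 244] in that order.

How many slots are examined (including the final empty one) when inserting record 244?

4

Insert 979: h=0, slot 0 empty → index 0.
Insert 270: h=5, slot 5 empty → index 5.
Insert 181: h=0, slot 0 occupied → index 1.
Insert 769: h=0, slots 0,1 occupied → index 2.
Insert 244: h=0, slots 0,1,2 occupied → index 3.
Table: [979, 181, 769, 244, ∅, 270, ∅]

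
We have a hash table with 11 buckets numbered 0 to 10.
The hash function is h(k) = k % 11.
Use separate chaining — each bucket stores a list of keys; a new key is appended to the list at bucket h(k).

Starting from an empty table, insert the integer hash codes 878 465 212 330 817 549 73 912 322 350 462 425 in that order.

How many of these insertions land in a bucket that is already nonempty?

878 -> bucket 9
465 -> bucket 3
212 -> bucket 3 (collision)
330 -> bucket 0
817 -> bucket 3 (collision)
549 -> bucket 10
73 -> bucket 7
912 -> bucket 10 (collision)
322 -> bucket 3 (collision)
350 -> bucket 9 (collision)
462 -> bucket 0 (collision)
425 -> bucket 7 (collision)
Final buckets:
0: 330 -> 462
1: -
2: -
3: 465 -> 212 -> 817 -> 322
4: -
5: -
6: -
7: 73 -> 425
8: -
9: 878 -> 350
10: 549 -> 912

7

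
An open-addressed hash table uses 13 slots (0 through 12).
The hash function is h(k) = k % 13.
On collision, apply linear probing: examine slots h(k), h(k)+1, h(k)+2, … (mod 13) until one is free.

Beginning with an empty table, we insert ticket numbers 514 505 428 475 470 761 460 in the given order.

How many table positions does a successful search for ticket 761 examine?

Insert 514: h=7, slot 7 empty -> index 7.
Insert 505: h=11, slot 11 empty -> index 11.
Insert 428: h=12, slot 12 empty -> index 12.
Insert 475: h=7, slot 7 occupied -> index 8.
Insert 470: h=2, slot 2 empty -> index 2.
Insert 761: h=7, slots 7,8 occupied -> index 9.
Insert 460: h=5, slot 5 empty -> index 5.
Table: [., ., 470, ., ., 460, ., 514, 475, 761, ., 505, 428]
Lookup 761: h=7, probe 7,8,9 → found at 9.

3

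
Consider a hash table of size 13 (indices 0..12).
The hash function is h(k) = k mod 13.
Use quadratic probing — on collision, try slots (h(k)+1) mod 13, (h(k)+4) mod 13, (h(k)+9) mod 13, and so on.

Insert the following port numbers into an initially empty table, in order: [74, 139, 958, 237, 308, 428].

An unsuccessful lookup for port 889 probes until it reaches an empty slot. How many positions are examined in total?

2

74 hashes to 9; slot 9 is free -> place at 9.
139 hashes to 9; 9 taken -> place at 10.
958 hashes to 9; 9,10 taken -> place at 0.
237 hashes to 3; slot 3 is free -> place at 3.
308 hashes to 9; 9,10,0 taken -> place at 5.
428 hashes to 12; slot 12 is free -> place at 12.
Table: [958, —, —, 237, —, 308, —, —, —, 74, 139, —, 428]
Lookup 889: h=5, probe 5,6 → slot 6 empty, not found.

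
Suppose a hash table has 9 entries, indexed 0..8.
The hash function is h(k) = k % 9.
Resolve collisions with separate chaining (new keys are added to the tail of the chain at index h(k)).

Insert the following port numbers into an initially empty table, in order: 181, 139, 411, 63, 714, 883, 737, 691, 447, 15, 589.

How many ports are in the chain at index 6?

181 → bucket 1
139 → bucket 4
411 → bucket 6
63 → bucket 0
714 → bucket 3
883 → bucket 1 (collision)
737 → bucket 8
691 → bucket 7
447 → bucket 6 (collision)
15 → bucket 6 (collision)
589 → bucket 4 (collision)
Final buckets:
0: 63
1: 181 -> 883
2: -
3: 714
4: 139 -> 589
5: -
6: 411 -> 447 -> 15
7: 691
8: 737

3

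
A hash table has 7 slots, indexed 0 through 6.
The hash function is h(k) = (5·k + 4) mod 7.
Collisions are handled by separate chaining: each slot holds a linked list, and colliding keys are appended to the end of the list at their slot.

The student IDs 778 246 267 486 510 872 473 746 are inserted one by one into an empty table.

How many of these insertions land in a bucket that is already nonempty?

Insert 778: h=2, bucket 2 empty → new chain.
Insert 246: h=2, bucket 2 nonempty → append to chain.
Insert 267: h=2, bucket 2 nonempty → append to chain.
Insert 486: h=5, bucket 5 empty → new chain.
Insert 510: h=6, bucket 6 empty → new chain.
Insert 872: h=3, bucket 3 empty → new chain.
Insert 473: h=3, bucket 3 nonempty → append to chain.
Insert 746: h=3, bucket 3 nonempty → append to chain.
Final buckets:
0: -
1: -
2: 778 -> 246 -> 267
3: 872 -> 473 -> 746
4: -
5: 486
6: 510

4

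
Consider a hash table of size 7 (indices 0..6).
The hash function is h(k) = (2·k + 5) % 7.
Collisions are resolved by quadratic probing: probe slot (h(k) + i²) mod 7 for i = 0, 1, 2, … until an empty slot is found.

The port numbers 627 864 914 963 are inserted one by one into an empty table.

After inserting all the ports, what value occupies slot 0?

914

627 hashes to 6; slot 6 is free => place at 6.
864 hashes to 4; slot 4 is free => place at 4.
914 hashes to 6; 6 taken => place at 0.
963 hashes to 6; 6,0 taken => place at 3.
Table: [914, _, _, 963, 864, _, 627]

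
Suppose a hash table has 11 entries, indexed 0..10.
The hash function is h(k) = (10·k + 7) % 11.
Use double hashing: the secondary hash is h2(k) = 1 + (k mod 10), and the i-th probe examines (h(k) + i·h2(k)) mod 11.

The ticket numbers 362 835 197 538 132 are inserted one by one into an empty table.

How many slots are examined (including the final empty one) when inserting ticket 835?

2

362: h=8 => slot 8
835: h=8, h2=6, probe 8,3 => slot 3
197: h=8, h2=8, probe 8,5 => slot 5
538: h=8, h2=9, probe 8,6 => slot 6
132: h=7 => slot 7
Table: [—, —, —, 835, —, 197, 538, 132, 362, —, —]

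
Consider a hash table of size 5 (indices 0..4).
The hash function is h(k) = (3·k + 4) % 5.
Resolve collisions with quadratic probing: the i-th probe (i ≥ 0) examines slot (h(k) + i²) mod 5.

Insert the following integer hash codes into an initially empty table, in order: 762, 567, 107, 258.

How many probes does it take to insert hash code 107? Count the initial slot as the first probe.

Insert 762: h=0, slot 0 empty -> index 0.
Insert 567: h=0, slot 0 occupied -> index 1.
Insert 107: h=0, slots 0,1 occupied -> index 4.
Insert 258: h=3, slot 3 empty -> index 3.
Table: [762, 567, —, 258, 107]

3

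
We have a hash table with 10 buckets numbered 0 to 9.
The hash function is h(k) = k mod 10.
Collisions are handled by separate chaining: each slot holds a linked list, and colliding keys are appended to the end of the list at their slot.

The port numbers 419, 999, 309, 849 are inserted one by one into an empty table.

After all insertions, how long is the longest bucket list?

419 → bucket 9
999 → bucket 9 (collision)
309 → bucket 9 (collision)
849 → bucket 9 (collision)
Final buckets:
0: .
1: .
2: .
3: .
4: .
5: .
6: .
7: .
8: .
9: 419 -> 999 -> 309 -> 849

4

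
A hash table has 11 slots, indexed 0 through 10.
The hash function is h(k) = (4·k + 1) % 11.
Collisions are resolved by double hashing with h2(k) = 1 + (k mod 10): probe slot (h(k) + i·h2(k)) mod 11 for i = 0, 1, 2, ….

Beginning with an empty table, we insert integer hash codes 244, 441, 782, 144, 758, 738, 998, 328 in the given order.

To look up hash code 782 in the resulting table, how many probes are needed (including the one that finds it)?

244 hashes to 9; slot 9 is free → place at 9.
441 hashes to 5; slot 5 is free → place at 5.
782 hashes to 5, h2=3; 5 taken → place at 8.
144 hashes to 5, h2=5; 5 taken → place at 10.
758 hashes to 8, h2=9; 8 taken → place at 6.
738 hashes to 5, h2=9; 5 taken → place at 3.
998 hashes to 0; slot 0 is free → place at 0.
328 hashes to 4; slot 4 is free → place at 4.
Table: [998, —, —, 738, 328, 441, 758, —, 782, 244, 144]
Lookup 782: h=5, h2=3, probe 5,8 → found at 8.

2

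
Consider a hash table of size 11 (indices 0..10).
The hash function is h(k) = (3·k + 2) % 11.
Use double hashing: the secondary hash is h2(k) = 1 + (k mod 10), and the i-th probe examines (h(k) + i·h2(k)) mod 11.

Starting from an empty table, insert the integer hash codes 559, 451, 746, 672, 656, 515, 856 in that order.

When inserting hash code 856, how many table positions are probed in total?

3

559: h=7 => slot 7
451: h=2 => slot 2
746: h=7, h2=7, probe 7,3 => slot 3
672: h=5 => slot 5
656: h=1 => slot 1
515: h=7, h2=6, probe 7,2,8 => slot 8
856: h=7, h2=7, probe 7,3,10 => slot 10
Table: [., 656, 451, 746, ., 672, ., 559, 515, ., 856]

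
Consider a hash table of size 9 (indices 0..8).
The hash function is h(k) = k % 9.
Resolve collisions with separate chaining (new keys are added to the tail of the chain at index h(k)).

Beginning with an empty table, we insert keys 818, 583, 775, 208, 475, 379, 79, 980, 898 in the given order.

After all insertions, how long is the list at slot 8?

818 → bucket 8
583 → bucket 7
775 → bucket 1
208 → bucket 1 (collision)
475 → bucket 7 (collision)
379 → bucket 1 (collision)
79 → bucket 7 (collision)
980 → bucket 8 (collision)
898 → bucket 7 (collision)
Final buckets:
0: _
1: 775 -> 208 -> 379
2: _
3: _
4: _
5: _
6: _
7: 583 -> 475 -> 79 -> 898
8: 818 -> 980

2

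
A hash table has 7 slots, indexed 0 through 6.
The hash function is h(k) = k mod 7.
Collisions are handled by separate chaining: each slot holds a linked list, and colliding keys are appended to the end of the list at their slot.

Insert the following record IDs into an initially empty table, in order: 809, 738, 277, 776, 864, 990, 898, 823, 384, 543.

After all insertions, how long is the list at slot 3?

3

Insert 809: h=4, bucket 4 empty → new chain.
Insert 738: h=3, bucket 3 empty → new chain.
Insert 277: h=4, bucket 4 nonempty → append to chain.
Insert 776: h=6, bucket 6 empty → new chain.
Insert 864: h=3, bucket 3 nonempty → append to chain.
Insert 990: h=3, bucket 3 nonempty → append to chain.
Insert 898: h=2, bucket 2 empty → new chain.
Insert 823: h=4, bucket 4 nonempty → append to chain.
Insert 384: h=6, bucket 6 nonempty → append to chain.
Insert 543: h=4, bucket 4 nonempty → append to chain.
Final buckets:
0: -
1: -
2: 898
3: 738 -> 864 -> 990
4: 809 -> 277 -> 823 -> 543
5: -
6: 776 -> 384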